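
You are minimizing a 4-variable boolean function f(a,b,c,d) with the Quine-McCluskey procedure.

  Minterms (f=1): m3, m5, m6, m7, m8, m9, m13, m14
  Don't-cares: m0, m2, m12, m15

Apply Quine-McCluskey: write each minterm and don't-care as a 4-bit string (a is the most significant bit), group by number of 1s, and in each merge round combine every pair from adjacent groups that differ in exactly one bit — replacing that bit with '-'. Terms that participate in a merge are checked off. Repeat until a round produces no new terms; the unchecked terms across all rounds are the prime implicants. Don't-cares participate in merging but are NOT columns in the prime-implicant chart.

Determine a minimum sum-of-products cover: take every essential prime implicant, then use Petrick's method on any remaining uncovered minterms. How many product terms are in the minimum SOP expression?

4

size-2^0 implicants → 0000(✓)  0010(✓)  0011(✓)  0101(✓)  0110(✓)  0111(✓)  1000(✓)  1001(✓)  1100(✓)  1101(✓)  1110(✓)  1111(✓)
size-2^1 implicants → -000  -101(✓)  -110(✓)  -111(✓)  0-10(✓)  0-11(✓)  00-0  001-(✓)  01-1(✓)  011-(✓)  1-00(✓)  1-01(✓)  100-(✓)  11-0(✓)  11-1(✓)  110-(✓)  111-(✓)
size-2^2 implicants → -1-1  -11-  0-1-  1-0-  11--
Unchecked terms (primes): -000, -1-1, -11-, 0-1-, 00-0, 1-0-, 11--
Minterm coverage:
  m3 ⊆ 0-1- [E]
  m5 ⊆ -1-1 [E]
  m6 ⊆ -11-,0-1-
  m7 ⊆ -1-1,-11-,0-1-
  m8 ⊆ -000,1-0-
  m9 ⊆ 1-0- [E]
  m13 ⊆ -1-1,1-0-,11--
  m14 ⊆ -11-,11--
E = {-1-1, 0-1-, 1-0-}
Petrick residual → -11-
Cover = bd + bc + a'c + ac'  |cover|=4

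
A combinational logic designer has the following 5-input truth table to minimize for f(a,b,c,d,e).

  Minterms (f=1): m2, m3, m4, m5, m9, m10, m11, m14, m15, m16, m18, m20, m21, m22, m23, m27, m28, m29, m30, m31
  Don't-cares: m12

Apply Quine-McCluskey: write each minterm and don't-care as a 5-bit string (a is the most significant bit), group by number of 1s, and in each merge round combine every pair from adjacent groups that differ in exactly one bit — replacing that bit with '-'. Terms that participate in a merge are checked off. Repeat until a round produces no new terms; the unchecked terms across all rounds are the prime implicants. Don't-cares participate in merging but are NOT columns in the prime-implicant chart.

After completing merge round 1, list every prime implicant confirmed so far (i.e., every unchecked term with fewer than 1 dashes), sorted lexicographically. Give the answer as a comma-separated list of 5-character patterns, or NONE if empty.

NONE

size-2^0 implicants → 00010(✓)  00011(✓)  00100(✓)  00101(✓)  01001(✓)  01010(✓)  01011(✓)  01100(✓)  01110(✓)  01111(✓)  10000(✓)  10010(✓)  10100(✓)  10101(✓)  10110(✓)  10111(✓)  11011(✓)  11100(✓)  11101(✓)  11110(✓)  11111(✓)
size-2^1 implicants → -0010  -0100(✓)  -0101(✓)  -1011(✓)  -1100(✓)  -1110(✓)  -1111(✓)  0-010(✓)  0-011(✓)  0-100(✓)  0001-(✓)  0010-(✓)  01-10(✓)  01-11(✓)  010-1  0101-(✓)  011-0(✓)  0111-(✓)  1-100(✓)  1-101(✓)  1-110(✓)  1-111(✓)  10-00(✓)  10-10(✓)  100-0(✓)  101-0(✓)  101-1(✓)  1010-(✓)  1011-(✓)  11-11(✓)  111-0(✓)  111-1(✓)  1110-(✓)  1111-(✓)
size-2^2 implicants → --100  -010-  -1-11  -11-0  -111-  0-01-  01-1-  1-1-0(✓)  1-1-1(✓)  1-10-(✓)  1-11-(✓)  10--0  101--(✓)  111--(✓)
size-2^3 implicants → 1-1--
Unchecked terms (primes): --100, -0010, -010-, -1-11, -11-0, -111-, 0-01-, 01-1-, 010-1, 1-1--, 10--0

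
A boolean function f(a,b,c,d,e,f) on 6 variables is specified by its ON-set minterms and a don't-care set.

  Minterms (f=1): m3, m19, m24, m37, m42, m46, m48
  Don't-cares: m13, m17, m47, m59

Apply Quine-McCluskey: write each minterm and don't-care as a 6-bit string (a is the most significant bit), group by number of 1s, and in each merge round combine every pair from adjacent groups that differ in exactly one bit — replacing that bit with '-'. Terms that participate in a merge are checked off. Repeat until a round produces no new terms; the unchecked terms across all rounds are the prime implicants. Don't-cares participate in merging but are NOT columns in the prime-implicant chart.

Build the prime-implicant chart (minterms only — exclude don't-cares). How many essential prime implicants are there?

5

size-2^0 implicants → 000011(✓)  001101  010001(✓)  010011(✓)  011000  100101  101010(✓)  101110(✓)  101111(✓)  110000  111011
size-2^1 implicants → 0-0011  0100-1  101-10  10111-
Unchecked terms (primes): 0-0011, 001101, 0100-1, 011000, 100101, 101-10, 10111-, 110000, 111011
Minterm coverage:
  m3 ⊆ 0-0011 [E]
  m19 ⊆ 0-0011,0100-1
  m24 ⊆ 011000 [E]
  m37 ⊆ 100101 [E]
  m42 ⊆ 101-10 [E]
  m46 ⊆ 101-10,10111-
  m48 ⊆ 110000 [E]
E = {0-0011, 011000, 100101, 101-10, 110000}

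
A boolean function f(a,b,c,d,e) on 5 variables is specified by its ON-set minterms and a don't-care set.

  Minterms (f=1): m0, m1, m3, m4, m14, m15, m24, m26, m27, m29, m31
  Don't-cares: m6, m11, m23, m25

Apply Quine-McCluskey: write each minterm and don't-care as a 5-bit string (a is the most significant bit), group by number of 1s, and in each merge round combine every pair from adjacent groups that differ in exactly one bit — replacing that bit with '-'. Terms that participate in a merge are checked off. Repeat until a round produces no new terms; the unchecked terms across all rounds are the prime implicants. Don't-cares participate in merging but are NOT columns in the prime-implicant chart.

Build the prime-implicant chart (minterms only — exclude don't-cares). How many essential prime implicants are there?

2

size-2^0 implicants → 00000(✓)  00001(✓)  00011(✓)  00100(✓)  00110(✓)  01011(✓)  01110(✓)  01111(✓)  10111(✓)  11000(✓)  11001(✓)  11010(✓)  11011(✓)  11101(✓)  11111(✓)
size-2^1 implicants → -1011(✓)  -1111(✓)  0-011  0-110  00-00  000-1  0000-  001-0  01-11(✓)  0111-  1-111  11-01(✓)  11-11(✓)  110-0(✓)  110-1(✓)  1100-(✓)  1101-(✓)  111-1(✓)
size-2^2 implicants → -1-11  11--1  110--
Unchecked terms (primes): -1-11, 0-011, 0-110, 00-00, 000-1, 0000-, 001-0, 0111-, 1-111, 11--1, 110--
Minterm coverage:
  m0 ⊆ 00-00,0000-
  m1 ⊆ 000-1,0000-
  m3 ⊆ 0-011,000-1
  m4 ⊆ 00-00,001-0
  m14 ⊆ 0-110,0111-
  m15 ⊆ -1-11,0111-
  m24 ⊆ 110-- [E]
  m26 ⊆ 110-- [E]
  m27 ⊆ -1-11,11--1,110--
  m29 ⊆ 11--1 [E]
  m31 ⊆ -1-11,1-111,11--1
E = {11--1, 110--}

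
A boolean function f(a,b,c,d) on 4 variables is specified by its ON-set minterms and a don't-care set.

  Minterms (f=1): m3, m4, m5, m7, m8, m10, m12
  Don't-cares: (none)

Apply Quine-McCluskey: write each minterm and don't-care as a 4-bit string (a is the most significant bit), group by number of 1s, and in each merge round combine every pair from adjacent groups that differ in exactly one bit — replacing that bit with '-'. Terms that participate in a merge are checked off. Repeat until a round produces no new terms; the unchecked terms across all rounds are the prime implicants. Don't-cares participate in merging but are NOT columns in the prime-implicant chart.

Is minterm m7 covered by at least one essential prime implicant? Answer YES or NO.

size-2^0 implicants → 0011(✓)  0100(✓)  0101(✓)  0111(✓)  1000(✓)  1010(✓)  1100(✓)
size-2^1 implicants → -100  0-11  01-1  010-  1-00  10-0
Unchecked terms (primes): -100, 0-11, 01-1, 010-, 1-00, 10-0
Minterm coverage:
  m3 ⊆ 0-11 [E]
  m4 ⊆ -100,010-
  m5 ⊆ 01-1,010-
  m7 ⊆ 0-11,01-1
  m8 ⊆ 1-00,10-0
  m10 ⊆ 10-0 [E]
  m12 ⊆ -100,1-00
E = {0-11, 10-0}

YES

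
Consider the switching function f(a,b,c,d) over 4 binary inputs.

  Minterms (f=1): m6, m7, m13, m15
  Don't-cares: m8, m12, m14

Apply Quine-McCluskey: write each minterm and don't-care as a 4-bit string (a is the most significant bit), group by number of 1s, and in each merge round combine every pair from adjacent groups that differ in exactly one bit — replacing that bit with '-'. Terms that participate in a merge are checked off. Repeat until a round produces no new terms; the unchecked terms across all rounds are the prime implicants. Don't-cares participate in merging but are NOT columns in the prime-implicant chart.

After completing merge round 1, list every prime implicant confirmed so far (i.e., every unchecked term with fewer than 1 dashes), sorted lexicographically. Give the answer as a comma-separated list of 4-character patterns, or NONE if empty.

NONE

size-2^0 implicants → 0110(✓)  0111(✓)  1000(✓)  1100(✓)  1101(✓)  1110(✓)  1111(✓)
size-2^1 implicants → -110(✓)  -111(✓)  011-(✓)  1-00  11-0(✓)  11-1(✓)  110-(✓)  111-(✓)
size-2^2 implicants → -11-  11--
Unchecked terms (primes): -11-, 1-00, 11--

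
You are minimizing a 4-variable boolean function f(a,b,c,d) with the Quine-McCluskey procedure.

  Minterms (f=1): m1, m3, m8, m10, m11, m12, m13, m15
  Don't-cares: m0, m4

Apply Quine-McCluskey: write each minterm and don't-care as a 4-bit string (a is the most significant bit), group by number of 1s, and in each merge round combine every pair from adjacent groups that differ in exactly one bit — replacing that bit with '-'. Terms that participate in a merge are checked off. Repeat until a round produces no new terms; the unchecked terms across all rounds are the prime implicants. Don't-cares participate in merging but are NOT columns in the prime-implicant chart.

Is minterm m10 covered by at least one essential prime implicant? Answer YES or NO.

Round 0: 0000✓ 0001✓ 0011✓ 0100✓ 1000✓ 1010✓ 1011✓ 1100✓ 1101✓ 1111✓
Round 1: -000✓ -011 -100✓ 0-00✓ 00-1 000- 1-00✓ 1-11 10-0 101- 11-1 110-
Round 2: --00
PIs = {--00, -011, 00-1, 000-, 1-11, 10-0, 101-, 11-1, 110-}
Coverage chart:
  m1: 00-1,000-
  m3: -011,00-1
  m8: --00,10-0
  m10: 10-0,101-
  m11: -011,1-11,101-
  m12: --00,110-
  m13: 11-1,110-
  m15: 1-11,11-1
(no essential prime implicants)

NO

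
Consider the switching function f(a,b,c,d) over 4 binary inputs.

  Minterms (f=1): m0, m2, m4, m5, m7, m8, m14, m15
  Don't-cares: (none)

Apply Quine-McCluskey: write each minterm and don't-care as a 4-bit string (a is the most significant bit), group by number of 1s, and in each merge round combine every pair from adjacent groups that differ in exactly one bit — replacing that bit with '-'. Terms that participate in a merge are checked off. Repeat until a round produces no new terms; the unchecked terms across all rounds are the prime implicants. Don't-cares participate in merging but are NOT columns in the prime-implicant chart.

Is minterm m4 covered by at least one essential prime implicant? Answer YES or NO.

NO

Round 0: 0000✓ 0010✓ 0100✓ 0101✓ 0111✓ 1000✓ 1110✓ 1111✓
Round 1: -000 -111 0-00 00-0 01-1 010- 111-
PIs = {-000, -111, 0-00, 00-0, 01-1, 010-, 111-}
Coverage chart:
  m0: -000,0-00,00-0
  m2: 00-0 ←essential
  m4: 0-00,010-
  m5: 01-1,010-
  m7: -111,01-1
  m8: -000 ←essential
  m14: 111- ←essential
  m15: -111,111-
Essential: -000, 00-0, 111-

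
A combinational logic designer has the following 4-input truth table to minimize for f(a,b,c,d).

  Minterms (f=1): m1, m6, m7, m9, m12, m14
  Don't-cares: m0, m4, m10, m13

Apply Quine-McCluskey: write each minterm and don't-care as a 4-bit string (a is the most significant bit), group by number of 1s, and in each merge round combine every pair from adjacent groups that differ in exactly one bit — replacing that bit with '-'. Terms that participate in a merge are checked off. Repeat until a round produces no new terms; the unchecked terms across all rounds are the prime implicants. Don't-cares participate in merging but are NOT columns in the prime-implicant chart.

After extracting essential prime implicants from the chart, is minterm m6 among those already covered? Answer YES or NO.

YES

[col 0] 0000*, 0001*, 0100*, 0110*, 0111*, 1001*, 1010*, 1100*, 1101*, 1110*
[col 1] -001, -100*, -110*, 0-00, 000-, 01-0*, 011-, 1-01, 1-10, 11-0*, 110-
[col 2] -1-0
Prime implicants: -001, -1-0, 0-00, 000-, 011-, 1-01, 1-10, 110-
PI chart (minterm → PIs covering it):
  1 | -001,000-
  6 | -1-0,011-
  7 | 011-  (sole → essential)
  9 | -001,1-01
  12 | -1-0,110-
  14 | -1-0,1-10
Essential prime implicants: 011-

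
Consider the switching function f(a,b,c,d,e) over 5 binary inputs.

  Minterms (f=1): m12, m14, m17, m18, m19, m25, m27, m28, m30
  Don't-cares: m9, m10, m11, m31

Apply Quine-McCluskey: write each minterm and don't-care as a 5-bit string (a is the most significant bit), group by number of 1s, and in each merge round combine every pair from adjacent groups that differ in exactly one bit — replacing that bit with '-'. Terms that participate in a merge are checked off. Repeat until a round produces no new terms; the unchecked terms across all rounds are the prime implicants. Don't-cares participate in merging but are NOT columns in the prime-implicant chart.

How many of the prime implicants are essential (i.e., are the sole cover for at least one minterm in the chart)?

3

[col 0] 01001*, 01010*, 01011*, 01100*, 01110*, 10001*, 10010*, 10011*, 11001*, 11011*, 11100*, 11110*, 11111*
[col 1] -1001*, -1011*, -1100*, -1110*, 01-10, 010-1*, 0101-, 011-0*, 1-001*, 1-011*, 100-1*, 1001-, 11-11, 110-1*, 111-0*, 1111-
[col 2] -10-1, -11-0, 1-0-1
Prime implicants: -10-1, -11-0, 01-10, 0101-, 1-0-1, 1001-, 11-11, 1111-
PI chart (minterm → PIs covering it):
  12 | -11-0  (sole → essential)
  14 | -11-0,01-10
  17 | 1-0-1  (sole → essential)
  18 | 1001-  (sole → essential)
  19 | 1-0-1,1001-
  25 | -10-1,1-0-1
  27 | -10-1,1-0-1,11-11
  28 | -11-0  (sole → essential)
  30 | -11-0,1111-
Essential prime implicants: -11-0, 1-0-1, 1001-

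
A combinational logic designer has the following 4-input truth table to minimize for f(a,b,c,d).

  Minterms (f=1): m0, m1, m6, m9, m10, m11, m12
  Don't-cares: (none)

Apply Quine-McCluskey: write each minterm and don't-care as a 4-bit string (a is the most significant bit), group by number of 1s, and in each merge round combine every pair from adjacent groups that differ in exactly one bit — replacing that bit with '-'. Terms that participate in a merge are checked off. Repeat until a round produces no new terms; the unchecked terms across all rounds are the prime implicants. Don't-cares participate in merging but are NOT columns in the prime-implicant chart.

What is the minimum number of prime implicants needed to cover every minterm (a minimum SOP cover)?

5

[col 0] 0000*, 0001*, 0110, 1001*, 1010*, 1011*, 1100
[col 1] -001, 000-, 10-1, 101-
Prime implicants: -001, 000-, 0110, 10-1, 101-, 1100
PI chart (minterm → PIs covering it):
  0 | 000-  (sole → essential)
  1 | -001,000-
  6 | 0110  (sole → essential)
  9 | -001,10-1
  10 | 101-  (sole → essential)
  11 | 10-1,101-
  12 | 1100  (sole → essential)
Essential prime implicants: 000-, 0110, 101-, 1100
Petrick residual → -001
Minimum SOP uses 5 PIs: b'c'd + a'b'c' + a'bcd' + ab'c + abc'd'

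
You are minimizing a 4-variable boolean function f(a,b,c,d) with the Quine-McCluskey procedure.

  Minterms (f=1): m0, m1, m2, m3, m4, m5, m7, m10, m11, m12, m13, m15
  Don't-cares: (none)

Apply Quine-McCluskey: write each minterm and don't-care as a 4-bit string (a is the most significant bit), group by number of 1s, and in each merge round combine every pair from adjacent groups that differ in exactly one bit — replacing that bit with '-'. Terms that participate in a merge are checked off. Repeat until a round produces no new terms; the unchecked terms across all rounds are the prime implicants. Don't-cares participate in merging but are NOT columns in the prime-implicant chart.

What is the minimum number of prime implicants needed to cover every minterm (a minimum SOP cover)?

4

Round 0: 0000✓ 0001✓ 0010✓ 0011✓ 0100✓ 0101✓ 0111✓ 1010✓ 1011✓ 1100✓ 1101✓ 1111✓
Round 1: -010✓ -011✓ -100✓ -101✓ -111✓ 0-00✓ 0-01✓ 0-11✓ 00-0✓ 00-1✓ 000-✓ 001-✓ 01-1✓ 010-✓ 1-11✓ 101-✓ 11-1✓ 110-✓
Round 2: --11 -01- -1-1 -10- 0--1 0-0- 00--
PIs = {--11, -01-, -1-1, -10-, 0--1, 0-0-, 00--}
Coverage chart:
  m0: 0-0-,00--
  m1: 0--1,0-0-,00--
  m2: -01-,00--
  m3: --11,-01-,0--1,00--
  m4: -10-,0-0-
  m5: -1-1,-10-,0--1,0-0-
  m7: --11,-1-1,0--1
  m10: -01- ←essential
  m11: --11,-01-
  m12: -10- ←essential
  m13: -1-1,-10-
  m15: --11,-1-1
Essential: -01-, -10-
Petrick residual → --11, 0-0-
Min cover (4 terms): cd + b'c + bc' + a'c'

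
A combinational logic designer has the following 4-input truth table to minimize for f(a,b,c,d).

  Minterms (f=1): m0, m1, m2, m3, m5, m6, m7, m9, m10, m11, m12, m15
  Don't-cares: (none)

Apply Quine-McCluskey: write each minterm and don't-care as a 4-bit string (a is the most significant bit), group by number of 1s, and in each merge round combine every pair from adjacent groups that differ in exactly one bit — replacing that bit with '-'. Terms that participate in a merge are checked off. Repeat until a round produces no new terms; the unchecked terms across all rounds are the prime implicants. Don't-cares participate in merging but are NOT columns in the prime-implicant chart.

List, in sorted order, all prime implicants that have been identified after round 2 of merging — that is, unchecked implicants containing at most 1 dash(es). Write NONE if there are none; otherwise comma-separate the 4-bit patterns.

1100

size-2^0 implicants → 0000(✓)  0001(✓)  0010(✓)  0011(✓)  0101(✓)  0110(✓)  0111(✓)  1001(✓)  1010(✓)  1011(✓)  1100  1111(✓)
size-2^1 implicants → -001(✓)  -010(✓)  -011(✓)  -111(✓)  0-01(✓)  0-10(✓)  0-11(✓)  00-0(✓)  00-1(✓)  000-(✓)  001-(✓)  01-1(✓)  011-(✓)  1-11(✓)  10-1(✓)  101-(✓)
size-2^2 implicants → --11  -0-1  -01-  0--1  0-1-  00--
Unchecked terms (primes): --11, -0-1, -01-, 0--1, 0-1-, 00--, 1100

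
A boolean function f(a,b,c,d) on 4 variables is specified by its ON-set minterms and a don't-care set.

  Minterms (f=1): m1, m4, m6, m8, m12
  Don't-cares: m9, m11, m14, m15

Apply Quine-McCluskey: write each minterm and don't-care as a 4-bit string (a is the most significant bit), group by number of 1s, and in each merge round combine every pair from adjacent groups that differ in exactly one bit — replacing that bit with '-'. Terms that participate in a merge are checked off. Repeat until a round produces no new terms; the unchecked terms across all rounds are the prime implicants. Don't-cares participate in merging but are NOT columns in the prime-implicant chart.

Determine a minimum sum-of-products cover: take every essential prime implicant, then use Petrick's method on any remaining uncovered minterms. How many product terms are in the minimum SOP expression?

3

Round 0: 0001✓ 0100✓ 0110✓ 1000✓ 1001✓ 1011✓ 1100✓ 1110✓ 1111✓
Round 1: -001 -100✓ -110✓ 01-0✓ 1-00 1-11 10-1 100- 11-0✓ 111-
Round 2: -1-0
PIs = {-001, -1-0, 1-00, 1-11, 10-1, 100-, 111-}
Coverage chart:
  m1: -001 ←essential
  m4: -1-0 ←essential
  m6: -1-0 ←essential
  m8: 1-00,100-
  m12: -1-0,1-00
Essential: -001, -1-0
Petrick residual → 1-00
Min cover (3 terms): b'c'd + bd' + ac'd'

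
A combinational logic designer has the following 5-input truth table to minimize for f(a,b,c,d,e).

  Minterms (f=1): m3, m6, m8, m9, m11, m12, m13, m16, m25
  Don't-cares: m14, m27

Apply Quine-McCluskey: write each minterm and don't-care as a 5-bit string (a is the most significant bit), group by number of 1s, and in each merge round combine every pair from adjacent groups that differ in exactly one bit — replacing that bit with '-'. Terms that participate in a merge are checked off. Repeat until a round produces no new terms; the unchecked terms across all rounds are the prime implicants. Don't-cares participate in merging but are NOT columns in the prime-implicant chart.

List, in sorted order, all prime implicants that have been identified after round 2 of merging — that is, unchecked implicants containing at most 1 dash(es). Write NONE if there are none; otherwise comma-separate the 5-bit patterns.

[col 0] 00011*, 00110*, 01000*, 01001*, 01011*, 01100*, 01101*, 01110*, 10000, 11001*, 11011*
[col 1] -1001*, -1011*, 0-011, 0-110, 01-00*, 01-01*, 010-1*, 0100-*, 011-0, 0110-*, 110-1*
[col 2] -10-1, 01-0-
Prime implicants: -10-1, 0-011, 0-110, 01-0-, 011-0, 10000

0-011, 0-110, 011-0, 10000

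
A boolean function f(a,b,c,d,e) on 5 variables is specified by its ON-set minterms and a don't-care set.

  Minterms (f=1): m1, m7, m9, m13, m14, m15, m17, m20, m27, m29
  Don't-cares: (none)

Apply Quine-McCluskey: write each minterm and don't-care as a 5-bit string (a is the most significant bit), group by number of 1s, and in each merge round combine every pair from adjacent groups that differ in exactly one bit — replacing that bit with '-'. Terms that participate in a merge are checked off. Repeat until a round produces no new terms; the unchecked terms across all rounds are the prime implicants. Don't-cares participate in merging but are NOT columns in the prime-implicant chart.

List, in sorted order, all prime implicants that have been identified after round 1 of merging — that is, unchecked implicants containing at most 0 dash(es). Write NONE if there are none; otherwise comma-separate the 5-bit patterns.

Round 0: 00001✓ 00111✓ 01001✓ 01101✓ 01110✓ 01111✓ 10001✓ 10100 11011 11101✓
Round 1: -0001 -1101 0-001 0-111 01-01 011-1 0111-
PIs = {-0001, -1101, 0-001, 0-111, 01-01, 011-1, 0111-, 10100, 11011}

10100, 11011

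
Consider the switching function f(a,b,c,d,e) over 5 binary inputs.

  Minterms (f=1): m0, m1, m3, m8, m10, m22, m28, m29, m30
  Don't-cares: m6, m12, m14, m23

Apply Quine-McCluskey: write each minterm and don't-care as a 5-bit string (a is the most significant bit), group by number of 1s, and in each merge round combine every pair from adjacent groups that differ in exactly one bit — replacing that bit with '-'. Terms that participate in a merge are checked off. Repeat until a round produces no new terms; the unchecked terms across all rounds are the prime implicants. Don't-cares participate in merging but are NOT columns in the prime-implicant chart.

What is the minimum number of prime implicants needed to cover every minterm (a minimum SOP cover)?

size-2^0 implicants → 00000(✓)  00001(✓)  00011(✓)  00110(✓)  01000(✓)  01010(✓)  01100(✓)  01110(✓)  10110(✓)  10111(✓)  11100(✓)  11101(✓)  11110(✓)
size-2^1 implicants → -0110(✓)  -1100(✓)  -1110(✓)  0-000  0-110(✓)  000-1  0000-  01-00(✓)  01-10(✓)  010-0(✓)  011-0(✓)  1-110(✓)  1011-  111-0(✓)  1110-
size-2^2 implicants → --110  -11-0  01--0
Unchecked terms (primes): --110, -11-0, 0-000, 000-1, 0000-, 01--0, 1011-, 1110-
Minterm coverage:
  m0 ⊆ 0-000,0000-
  m1 ⊆ 000-1,0000-
  m3 ⊆ 000-1 [E]
  m8 ⊆ 0-000,01--0
  m10 ⊆ 01--0 [E]
  m22 ⊆ --110,1011-
  m28 ⊆ -11-0,1110-
  m29 ⊆ 1110- [E]
  m30 ⊆ --110,-11-0
E = {000-1, 01--0, 1110-}
Petrick residual → --110, 0-000
Cover = cde' + a'c'd'e' + a'b'c'e + a'be' + abcd'  |cover|=5

5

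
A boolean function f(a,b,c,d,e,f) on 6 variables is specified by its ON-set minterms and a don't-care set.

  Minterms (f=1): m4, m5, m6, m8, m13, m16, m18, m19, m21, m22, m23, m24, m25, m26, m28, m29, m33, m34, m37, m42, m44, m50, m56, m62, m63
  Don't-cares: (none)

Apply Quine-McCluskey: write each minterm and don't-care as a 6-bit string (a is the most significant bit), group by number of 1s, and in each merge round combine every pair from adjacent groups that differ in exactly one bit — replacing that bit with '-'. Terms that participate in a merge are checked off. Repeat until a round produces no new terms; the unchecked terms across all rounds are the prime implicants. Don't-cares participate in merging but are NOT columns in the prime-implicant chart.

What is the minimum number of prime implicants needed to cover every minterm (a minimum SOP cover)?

12

size-2^0 implicants → 000100(✓)  000101(✓)  000110(✓)  001000(✓)  001101(✓)  010000(✓)  010010(✓)  010011(✓)  010101(✓)  010110(✓)  010111(✓)  011000(✓)  011001(✓)  011010(✓)  011100(✓)  011101(✓)  100001(✓)  100010(✓)  100101(✓)  101010(✓)  101100  110010(✓)  111000(✓)  111110(✓)  111111(✓)
size-2^1 implicants → -00101  -10010  -11000  0-0101(✓)  0-0110  0-1000  0-1101(✓)  00-101(✓)  0001-0  00010-  01-000(✓)  01-010(✓)  01-101(✓)  010-10(✓)  010-11(✓)  0100-0(✓)  01001-(✓)  0101-1  01011-(✓)  011-00(✓)  011-01(✓)  0110-0(✓)  01100-(✓)  01110-(✓)  1-0010  10-010  100-01  11111-
size-2^2 implicants → 0--101  01-0-0  010-1-  011-0-
Unchecked terms (primes): -00101, -10010, -11000, 0--101, 0-0110, 0-1000, 0001-0, 00010-, 01-0-0, 010-1-, 0101-1, 011-0-, 1-0010, 10-010, 100-01, 101100, 11111-
Minterm coverage:
  m4 ⊆ 0001-0,00010-
  m5 ⊆ -00101,0--101,00010-
  m6 ⊆ 0-0110,0001-0
  m8 ⊆ 0-1000 [E]
  m13 ⊆ 0--101 [E]
  m16 ⊆ 01-0-0 [E]
  m18 ⊆ -10010,01-0-0,010-1-
  m19 ⊆ 010-1- [E]
  m21 ⊆ 0--101,0101-1
  m22 ⊆ 0-0110,010-1-
  m23 ⊆ 010-1-,0101-1
  m24 ⊆ -11000,0-1000,01-0-0,011-0-
  m25 ⊆ 011-0- [E]
  m26 ⊆ 01-0-0 [E]
  m28 ⊆ 011-0- [E]
  m29 ⊆ 0--101,011-0-
  m33 ⊆ 100-01 [E]
  m34 ⊆ 1-0010,10-010
  m37 ⊆ -00101,100-01
  m42 ⊆ 10-010 [E]
  m44 ⊆ 101100 [E]
  m50 ⊆ -10010,1-0010
  m56 ⊆ -11000 [E]
  m62 ⊆ 11111- [E]
  m63 ⊆ 11111- [E]
E = {-11000, 0--101, 0-1000, 01-0-0, 010-1-, 011-0-, 10-010, 100-01, 101100, 11111-}
Petrick residual → -10010, 0001-0
Cover = bc'd'ef' + bcd'e'f' + a'de'f + a'cd'e'f' + a'b'c'df' + a'bd'f' + a'bc'e + a'bce' + ab'd'ef' + ab'c'e'f + ab'cde'f' + abcde  |cover|=12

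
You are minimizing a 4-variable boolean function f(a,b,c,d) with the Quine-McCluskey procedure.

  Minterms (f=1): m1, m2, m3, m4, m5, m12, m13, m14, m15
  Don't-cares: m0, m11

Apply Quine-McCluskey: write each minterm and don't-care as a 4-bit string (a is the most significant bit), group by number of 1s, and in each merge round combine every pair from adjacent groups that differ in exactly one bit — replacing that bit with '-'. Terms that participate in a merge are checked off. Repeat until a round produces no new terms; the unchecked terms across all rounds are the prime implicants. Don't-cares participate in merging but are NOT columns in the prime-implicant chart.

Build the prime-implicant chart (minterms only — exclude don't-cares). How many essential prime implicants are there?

[col 0] 0000*, 0001*, 0010*, 0011*, 0100*, 0101*, 1011*, 1100*, 1101*, 1110*, 1111*
[col 1] -011, -100*, -101*, 0-00*, 0-01*, 00-0*, 00-1*, 000-*, 001-*, 010-*, 1-11, 11-0*, 11-1*, 110-*, 111-*
[col 2] -10-, 0-0-, 00--, 11--
Prime implicants: -011, -10-, 0-0-, 00--, 1-11, 11--
PI chart (minterm → PIs covering it):
  1 | 0-0-,00--
  2 | 00--  (sole → essential)
  3 | -011,00--
  4 | -10-,0-0-
  5 | -10-,0-0-
  12 | -10-,11--
  13 | -10-,11--
  14 | 11--  (sole → essential)
  15 | 1-11,11--
Essential prime implicants: 00--, 11--

2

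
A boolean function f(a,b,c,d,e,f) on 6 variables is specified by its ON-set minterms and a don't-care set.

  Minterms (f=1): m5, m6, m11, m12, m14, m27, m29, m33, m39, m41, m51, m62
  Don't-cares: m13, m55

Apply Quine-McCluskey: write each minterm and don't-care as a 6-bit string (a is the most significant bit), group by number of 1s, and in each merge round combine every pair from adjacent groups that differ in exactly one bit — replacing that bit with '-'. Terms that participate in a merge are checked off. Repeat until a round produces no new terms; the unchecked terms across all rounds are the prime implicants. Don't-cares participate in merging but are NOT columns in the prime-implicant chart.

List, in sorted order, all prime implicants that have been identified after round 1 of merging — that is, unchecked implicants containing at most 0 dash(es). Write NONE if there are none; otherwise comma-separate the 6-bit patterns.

111110

size-2^0 implicants → 000101(✓)  000110(✓)  001011(✓)  001100(✓)  001101(✓)  001110(✓)  011011(✓)  011101(✓)  100001(✓)  100111(✓)  101001(✓)  110011(✓)  110111(✓)  111110
size-2^1 implicants → 0-1011  0-1101  00-101  00-110  0011-0  00110-  1-0111  10-001  110-11
Unchecked terms (primes): 0-1011, 0-1101, 00-101, 00-110, 0011-0, 00110-, 1-0111, 10-001, 110-11, 111110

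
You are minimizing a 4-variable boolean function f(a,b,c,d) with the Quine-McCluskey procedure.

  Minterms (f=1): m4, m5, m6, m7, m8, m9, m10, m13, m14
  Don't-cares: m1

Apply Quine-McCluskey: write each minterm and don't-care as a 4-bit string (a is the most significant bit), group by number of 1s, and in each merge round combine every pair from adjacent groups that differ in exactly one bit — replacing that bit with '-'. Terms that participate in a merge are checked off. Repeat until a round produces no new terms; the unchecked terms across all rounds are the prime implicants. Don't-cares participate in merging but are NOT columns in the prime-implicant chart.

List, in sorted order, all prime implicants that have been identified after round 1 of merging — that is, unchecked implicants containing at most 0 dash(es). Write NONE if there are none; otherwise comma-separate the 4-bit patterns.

size-2^0 implicants → 0001(✓)  0100(✓)  0101(✓)  0110(✓)  0111(✓)  1000(✓)  1001(✓)  1010(✓)  1101(✓)  1110(✓)
size-2^1 implicants → -001(✓)  -101(✓)  -110  0-01(✓)  01-0(✓)  01-1(✓)  010-(✓)  011-(✓)  1-01(✓)  1-10  10-0  100-
size-2^2 implicants → --01  01--
Unchecked terms (primes): --01, -110, 01--, 1-10, 10-0, 100-

NONE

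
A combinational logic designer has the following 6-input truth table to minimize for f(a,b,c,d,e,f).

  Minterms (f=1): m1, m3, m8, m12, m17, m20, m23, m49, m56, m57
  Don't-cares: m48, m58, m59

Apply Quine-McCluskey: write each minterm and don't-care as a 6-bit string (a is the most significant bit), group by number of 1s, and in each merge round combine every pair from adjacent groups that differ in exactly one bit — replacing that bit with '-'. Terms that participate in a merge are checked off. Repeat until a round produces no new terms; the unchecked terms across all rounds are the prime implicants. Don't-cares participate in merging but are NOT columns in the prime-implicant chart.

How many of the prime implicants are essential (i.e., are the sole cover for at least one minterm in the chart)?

size-2^0 implicants → 000001(✓)  000011(✓)  001000(✓)  001100(✓)  010001(✓)  010100  010111  110000(✓)  110001(✓)  111000(✓)  111001(✓)  111010(✓)  111011(✓)
size-2^1 implicants → -10001  0-0001  0000-1  001-00  11-000(✓)  11-001(✓)  11000-(✓)  1110-0(✓)  1110-1(✓)  11100-(✓)  11101-(✓)
size-2^2 implicants → 11-00-  1110--
Unchecked terms (primes): -10001, 0-0001, 0000-1, 001-00, 010100, 010111, 11-00-, 1110--
Minterm coverage:
  m1 ⊆ 0-0001,0000-1
  m3 ⊆ 0000-1 [E]
  m8 ⊆ 001-00 [E]
  m12 ⊆ 001-00 [E]
  m17 ⊆ -10001,0-0001
  m20 ⊆ 010100 [E]
  m23 ⊆ 010111 [E]
  m49 ⊆ -10001,11-00-
  m56 ⊆ 11-00-,1110--
  m57 ⊆ 11-00-,1110--
E = {0000-1, 001-00, 010100, 010111}

4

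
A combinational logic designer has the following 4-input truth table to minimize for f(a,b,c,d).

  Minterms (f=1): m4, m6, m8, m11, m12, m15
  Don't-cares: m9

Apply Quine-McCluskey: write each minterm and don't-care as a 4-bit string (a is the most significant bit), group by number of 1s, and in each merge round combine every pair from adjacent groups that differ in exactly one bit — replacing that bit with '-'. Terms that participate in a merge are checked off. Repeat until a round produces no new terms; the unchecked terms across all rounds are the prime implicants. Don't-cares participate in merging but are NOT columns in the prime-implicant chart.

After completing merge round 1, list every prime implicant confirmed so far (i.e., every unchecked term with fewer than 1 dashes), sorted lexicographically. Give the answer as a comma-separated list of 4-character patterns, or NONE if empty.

[col 0] 0100*, 0110*, 1000*, 1001*, 1011*, 1100*, 1111*
[col 1] -100, 01-0, 1-00, 1-11, 10-1, 100-
Prime implicants: -100, 01-0, 1-00, 1-11, 10-1, 100-

NONE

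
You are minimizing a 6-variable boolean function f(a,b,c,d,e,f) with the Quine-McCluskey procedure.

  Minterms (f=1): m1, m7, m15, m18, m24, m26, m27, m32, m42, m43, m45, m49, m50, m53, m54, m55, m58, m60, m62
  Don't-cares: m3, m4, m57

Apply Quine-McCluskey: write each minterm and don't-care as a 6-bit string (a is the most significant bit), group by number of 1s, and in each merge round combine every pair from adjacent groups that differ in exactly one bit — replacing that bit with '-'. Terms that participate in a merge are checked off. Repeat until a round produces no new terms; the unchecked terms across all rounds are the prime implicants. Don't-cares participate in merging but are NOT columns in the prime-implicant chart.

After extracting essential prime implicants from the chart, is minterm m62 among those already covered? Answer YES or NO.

YES

[col 0] 000001*, 000011*, 000100, 000111*, 001111*, 010010*, 011000*, 011010*, 011011*, 100000, 101010*, 101011*, 101101, 110001*, 110010*, 110101*, 110110*, 110111*, 111001*, 111010*, 111100*, 111110*
[col 1] -10010*, -11010*, 00-111, 000-11, 0000-1, 01-010*, 0110-0, 01101-, 1-1010, 10101-, 11-001, 11-010*, 11-110*, 110-01, 110-10*, 1101-1, 11011-, 111-10*, 1111-0
[col 2] -1-010, 11--10
Prime implicants: -1-010, 00-111, 000-11, 0000-1, 000100, 0110-0, 01101-, 1-1010, 100000, 10101-, 101101, 11--10, 11-001, 110-01, 1101-1, 11011-, 1111-0
PI chart (minterm → PIs covering it):
  1 | 0000-1  (sole → essential)
  7 | 00-111,000-11
  15 | 00-111  (sole → essential)
  18 | -1-010  (sole → essential)
  24 | 0110-0  (sole → essential)
  26 | -1-010,0110-0,01101-
  27 | 01101-  (sole → essential)
  32 | 100000  (sole → essential)
  42 | 1-1010,10101-
  43 | 10101-  (sole → essential)
  45 | 101101  (sole → essential)
  49 | 11-001,110-01
  50 | -1-010,11--10
  53 | 110-01,1101-1
  54 | 11--10,11011-
  55 | 1101-1,11011-
  58 | -1-010,1-1010,11--10
  60 | 1111-0  (sole → essential)
  62 | 11--10,1111-0
Essential prime implicants: -1-010, 00-111, 0000-1, 0110-0, 01101-, 100000, 10101-, 101101, 1111-0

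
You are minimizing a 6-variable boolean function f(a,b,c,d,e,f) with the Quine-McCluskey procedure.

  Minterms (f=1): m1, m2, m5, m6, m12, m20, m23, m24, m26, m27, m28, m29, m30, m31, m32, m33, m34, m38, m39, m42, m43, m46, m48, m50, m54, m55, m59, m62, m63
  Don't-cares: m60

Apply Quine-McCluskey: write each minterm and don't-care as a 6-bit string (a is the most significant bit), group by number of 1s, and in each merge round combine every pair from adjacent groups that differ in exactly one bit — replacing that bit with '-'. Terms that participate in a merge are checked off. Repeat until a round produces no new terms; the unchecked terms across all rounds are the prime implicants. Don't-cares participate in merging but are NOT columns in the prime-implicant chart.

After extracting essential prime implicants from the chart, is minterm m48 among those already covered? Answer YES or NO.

YES

size-2^0 implicants → 000001(✓)  000010(✓)  000101(✓)  000110(✓)  001100(✓)  010100(✓)  010111(✓)  011000(✓)  011010(✓)  011011(✓)  011100(✓)  011101(✓)  011110(✓)  011111(✓)  100000(✓)  100001(✓)  100010(✓)  100110(✓)  100111(✓)  101010(✓)  101011(✓)  101110(✓)  110000(✓)  110010(✓)  110110(✓)  110111(✓)  111011(✓)  111100(✓)  111110(✓)  111111(✓)
size-2^1 implicants → -00001  -00010(✓)  -00110(✓)  -10111(✓)  -11011(✓)  -11100(✓)  -11110(✓)  -11111(✓)  0-1100  000-01  000-10(✓)  01-100  01-111(✓)  011-00(✓)  011-10(✓)  011-11(✓)  0110-0(✓)  01101-(✓)  0111-0(✓)  0111-1(✓)  01110-(✓)  01111-(✓)  1-0000(✓)  1-0010(✓)  1-0110(✓)  1-0111(✓)  1-1011  1-1110(✓)  10-010(✓)  10-110(✓)  100-10(✓)  1000-0(✓)  10000-  10011-(✓)  101-10(✓)  10101-  11-110(✓)  11-111(✓)  110-10(✓)  1100-0(✓)  11011-(✓)  111-11(✓)  1111-0(✓)  11111-(✓)
size-2^2 implicants → -00-10  -1-111  -11-11  -111-0  -1111-  011--0  011-1-  0111--  1--110  1-0-10  1-00-0  1-011-  10--10  11-11-
Unchecked terms (primes): -00-10, -00001, -1-111, -11-11, -111-0, -1111-, 0-1100, 000-01, 01-100, 011--0, 011-1-, 0111--, 1--110, 1-0-10, 1-00-0, 1-011-, 1-1011, 10--10, 10000-, 10101-, 11-11-
Minterm coverage:
  m1 ⊆ -00001,000-01
  m2 ⊆ -00-10 [E]
  m5 ⊆ 000-01 [E]
  m6 ⊆ -00-10 [E]
  m12 ⊆ 0-1100 [E]
  m20 ⊆ 01-100 [E]
  m23 ⊆ -1-111 [E]
  m24 ⊆ 011--0 [E]
  m26 ⊆ 011--0,011-1-
  m27 ⊆ -11-11,011-1-
  m28 ⊆ -111-0,0-1100,01-100,011--0,0111--
  m29 ⊆ 0111-- [E]
  m30 ⊆ -111-0,-1111-,011--0,011-1-,0111--
  m31 ⊆ -1-111,-11-11,-1111-,011-1-,0111--
  m32 ⊆ 1-00-0,10000-
  m33 ⊆ -00001,10000-
  m34 ⊆ -00-10,1-0-10,1-00-0,10--10
  m38 ⊆ -00-10,1--110,1-0-10,1-011-,10--10
  m39 ⊆ 1-011- [E]
  m42 ⊆ 10--10,10101-
  m43 ⊆ 1-1011,10101-
  m46 ⊆ 1--110,10--10
  m48 ⊆ 1-00-0 [E]
  m50 ⊆ 1-0-10,1-00-0
  m54 ⊆ 1--110,1-0-10,1-011-,11-11-
  m55 ⊆ -1-111,1-011-,11-11-
  m59 ⊆ -11-11,1-1011
  m62 ⊆ -111-0,-1111-,1--110,11-11-
  m63 ⊆ -1-111,-11-11,-1111-,11-11-
E = {-00-10, -1-111, 0-1100, 000-01, 01-100, 011--0, 0111--, 1-00-0, 1-011-}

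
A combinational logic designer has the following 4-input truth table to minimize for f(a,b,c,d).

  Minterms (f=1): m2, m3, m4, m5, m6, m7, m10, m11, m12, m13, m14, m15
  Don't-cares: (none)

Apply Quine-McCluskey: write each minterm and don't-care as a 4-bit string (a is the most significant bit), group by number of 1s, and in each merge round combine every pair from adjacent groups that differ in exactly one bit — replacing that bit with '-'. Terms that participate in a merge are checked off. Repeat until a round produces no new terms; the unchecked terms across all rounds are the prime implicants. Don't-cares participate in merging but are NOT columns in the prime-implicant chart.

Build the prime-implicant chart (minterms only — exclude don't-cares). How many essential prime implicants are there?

[col 0] 0010*, 0011*, 0100*, 0101*, 0110*, 0111*, 1010*, 1011*, 1100*, 1101*, 1110*, 1111*
[col 1] -010*, -011*, -100*, -101*, -110*, -111*, 0-10*, 0-11*, 001-*, 01-0*, 01-1*, 010-*, 011-*, 1-10*, 1-11*, 101-*, 11-0*, 11-1*, 110-*, 111-*
[col 2] --10*, --11*, -01-*, -1-0*, -1-1*, -10-*, -11-*, 0-1-*, 01--*, 1-1-*, 11--*
[col 3] --1-, -1--
Prime implicants: --1-, -1--
PI chart (minterm → PIs covering it):
  2 | --1-  (sole → essential)
  3 | --1-  (sole → essential)
  4 | -1--  (sole → essential)
  5 | -1--  (sole → essential)
  6 | --1-,-1--
  7 | --1-,-1--
  10 | --1-  (sole → essential)
  11 | --1-  (sole → essential)
  12 | -1--  (sole → essential)
  13 | -1--  (sole → essential)
  14 | --1-,-1--
  15 | --1-,-1--
Essential prime implicants: --1-, -1--

2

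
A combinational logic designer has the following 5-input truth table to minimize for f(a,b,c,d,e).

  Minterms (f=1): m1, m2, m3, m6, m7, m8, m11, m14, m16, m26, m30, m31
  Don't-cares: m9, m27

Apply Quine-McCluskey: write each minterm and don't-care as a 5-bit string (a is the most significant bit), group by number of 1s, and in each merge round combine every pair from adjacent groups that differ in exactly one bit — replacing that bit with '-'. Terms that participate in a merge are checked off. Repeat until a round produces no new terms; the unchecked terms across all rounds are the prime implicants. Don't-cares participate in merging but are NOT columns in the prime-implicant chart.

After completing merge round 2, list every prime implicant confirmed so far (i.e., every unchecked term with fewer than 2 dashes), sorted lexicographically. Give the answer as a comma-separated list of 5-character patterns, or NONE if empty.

-1011, -1110, 0-110, 0100-, 10000

Round 0: 00001✓ 00010✓ 00011✓ 00110✓ 00111✓ 01000✓ 01001✓ 01011✓ 01110✓ 10000 11010✓ 11011✓ 11110✓ 11111✓
Round 1: -1011 -1110 0-001✓ 0-011✓ 0-110 00-10✓ 00-11✓ 000-1✓ 0001-✓ 0011-✓ 010-1✓ 0100- 11-10✓ 11-11✓ 1101-✓ 1111-✓
Round 2: 0-0-1 00-1- 11-1-
PIs = {-1011, -1110, 0-0-1, 0-110, 00-1-, 0100-, 10000, 11-1-}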